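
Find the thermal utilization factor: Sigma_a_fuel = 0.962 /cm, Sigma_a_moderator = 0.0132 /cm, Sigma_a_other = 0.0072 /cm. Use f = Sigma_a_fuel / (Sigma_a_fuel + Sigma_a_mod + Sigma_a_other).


f = Sigma_a_fuel / (Sigma_a_fuel + Sigma_a_mod + Sigma_a_other)
f = 0.962 / (0.962 + 0.0132 + 0.0072)
f = 0.97923

0.97923


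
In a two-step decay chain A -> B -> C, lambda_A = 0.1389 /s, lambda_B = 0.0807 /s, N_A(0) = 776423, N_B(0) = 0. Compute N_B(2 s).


N_B(t) = lambda_A * N_A0 / (lambda_B - lambda_A) * [exp(-lambda_A*t) - exp(-lambda_B*t)]
exp(-0.1389*2) = 0.7574483; exp(-0.0807*2) = 0.8509516
N_B = 0.1389 * 776423 / (0.0807 - 0.1389) * (0.7574483 - 0.8509516)
N_B = 173263

173263


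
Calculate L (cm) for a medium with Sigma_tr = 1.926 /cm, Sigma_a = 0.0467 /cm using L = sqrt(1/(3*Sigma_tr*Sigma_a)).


D = 1 / (3 * Sigma_tr) = 1 / (3 * 1.926) = 0.1730703 cm
L = sqrt(D / Sigma_a)
L = sqrt(0.1730703 / 0.0467)
L = 1.9251 cm

1.9251


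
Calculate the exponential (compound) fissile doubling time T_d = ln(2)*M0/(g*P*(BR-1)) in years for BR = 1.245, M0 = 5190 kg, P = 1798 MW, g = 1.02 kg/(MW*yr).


Breeding gain G = BR - 1 = 1.245 - 1 = 0.245
Fissile production rate = g * P * G = 1.02 * 1798 * 0.245 = 449.3202 kg/yr
T_d = ln(2) * M0 / (g * P * G)
T_d = ln(2) * 5190 / 449.3202 = 8.0064 yr

8.0064


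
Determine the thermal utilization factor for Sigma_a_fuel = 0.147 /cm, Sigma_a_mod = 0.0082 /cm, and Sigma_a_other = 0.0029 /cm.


f = Sigma_a_fuel / (Sigma_a_fuel + Sigma_a_mod + Sigma_a_other)
f = 0.147 / (0.147 + 0.0082 + 0.0029)
f = 0.92979

0.92979


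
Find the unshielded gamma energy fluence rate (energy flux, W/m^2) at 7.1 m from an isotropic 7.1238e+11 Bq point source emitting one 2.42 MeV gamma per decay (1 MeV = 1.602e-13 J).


psi = A * E * 1.602e-13 / (4*pi*r^2)
psi = 7.1238e+11 * 2.42 * 1.602e-13 / (4*pi*7.1^2)
psi = 4.3598e-04 W/m^2

4.3598e-04


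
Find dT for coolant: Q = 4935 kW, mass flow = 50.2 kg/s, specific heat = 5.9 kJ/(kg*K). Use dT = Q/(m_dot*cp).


dT = Q / (m_dot * cp)
dT = 4935 / (50.2 * 5.9)
dT = 16.662 C

16.662


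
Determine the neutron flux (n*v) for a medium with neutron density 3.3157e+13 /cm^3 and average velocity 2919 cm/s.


phi = n * v
phi = 3.3157e+13 * 2919
phi = 9.6785e+16 /cm^2/s

9.6785e+16


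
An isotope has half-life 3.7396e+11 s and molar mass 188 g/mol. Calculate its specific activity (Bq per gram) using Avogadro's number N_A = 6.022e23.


lambda = ln(2) / t_half = ln(2) / 3.7396e+11 = 1.853533e-12 /s
SA = lambda * N_A / M
SA = 1.853533e-12 * 6.022e23 / 188
SA = 5.9372e+09 Bq/g

5.9372e+09


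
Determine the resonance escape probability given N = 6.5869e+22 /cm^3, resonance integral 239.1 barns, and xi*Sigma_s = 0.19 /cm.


p = exp(-N * I * 1e-24 / (xi*Sigma_s))
p = exp(-6.5869e+22 * 239.1 * 1e-24 / 0.19)
p = 1.0021e-36

1.0021e-36


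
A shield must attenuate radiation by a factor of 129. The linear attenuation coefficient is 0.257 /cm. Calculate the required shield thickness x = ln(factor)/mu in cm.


x = ln(factor) / mu
x = ln(129) / 0.257
x = 18.910 cm

18.910


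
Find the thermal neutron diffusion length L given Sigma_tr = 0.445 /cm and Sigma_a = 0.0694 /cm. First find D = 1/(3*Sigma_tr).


D = 1 / (3 * Sigma_tr) = 1 / (3 * 0.445) = 0.7490637 cm
L = sqrt(D / Sigma_a)
L = sqrt(0.7490637 / 0.0694)
L = 3.2853 cm

3.2853


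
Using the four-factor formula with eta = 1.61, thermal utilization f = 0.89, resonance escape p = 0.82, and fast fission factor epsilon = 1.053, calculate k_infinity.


k_inf = eta * f * p * epsilon
k_inf = 1.61 * 0.89 * 0.82 * 1.053
k_inf = 1.2373

1.2373


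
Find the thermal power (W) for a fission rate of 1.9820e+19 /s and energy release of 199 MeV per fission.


P = fission_rate * E_MeV * 1.602e-13
P = 1.9820e+19 * 199 * 1.602e-13
P = 6.3186e+08 W

6.3186e+08


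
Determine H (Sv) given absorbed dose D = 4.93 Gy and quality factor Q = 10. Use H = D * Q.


H = D * Q
H = 4.93 * 10
H = 49.300 Sv

49.300


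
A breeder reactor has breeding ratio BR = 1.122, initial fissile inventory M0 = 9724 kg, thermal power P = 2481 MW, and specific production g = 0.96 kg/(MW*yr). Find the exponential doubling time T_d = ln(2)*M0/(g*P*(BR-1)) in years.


Breeding gain G = BR - 1 = 1.122 - 1 = 0.122
Fissile production rate = g * P * G = 0.96 * 2481 * 0.122 = 290.57472 kg/yr
T_d = ln(2) * M0 / (g * P * G)
T_d = ln(2) * 9724 / 290.57472 = 23.196 yr

23.196


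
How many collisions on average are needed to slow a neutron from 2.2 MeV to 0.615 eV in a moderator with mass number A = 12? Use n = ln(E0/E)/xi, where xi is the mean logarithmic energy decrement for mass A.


xi = 1 + (A-1)^2/(2A)*ln((A-1)/(A+1)) = 0.1577690 (for A = 12)
n = ln(E0/E) / xi
n = ln(2.2e6 / 0.615) / 0.1577690
n = ln(3.577236e+06) / 0.1577690 = 95.647

95.647


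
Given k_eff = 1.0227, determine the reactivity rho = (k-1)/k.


rho = (k_eff - 1) / k_eff
rho = (1.0227 - 1) / 1.0227
rho = 0.022196

0.022196


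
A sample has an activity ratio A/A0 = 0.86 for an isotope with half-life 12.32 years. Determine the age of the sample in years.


lambda = ln(2) / t_half = ln(2) / 12.32 = 0.05626195 /yr
t = -ln(A/A0) / lambda
t = -ln(0.86) / 0.05626195
t = 2.6807 yr

2.6807


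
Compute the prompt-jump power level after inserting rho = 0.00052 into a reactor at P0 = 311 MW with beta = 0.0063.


P1/P0 = beta / (beta - rho)
P1/P0 = 0.0063 / (0.0063 - 0.00052) = 1.089965
P1 = 311 * 1.089965 = 338.98 MW

338.98


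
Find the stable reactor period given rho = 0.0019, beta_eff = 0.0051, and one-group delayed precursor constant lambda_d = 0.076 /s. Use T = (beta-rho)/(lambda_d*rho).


T = (beta - rho) / (lambda_d * rho)
T = (0.0051 - 0.0019) / (0.076 * 0.0019)
T = 22.161 s

22.161


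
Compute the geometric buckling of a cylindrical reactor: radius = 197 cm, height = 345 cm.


B^2 = (2.405/R)^2 + (pi/H)^2
B^2 = (2.405/197)^2 + (pi/345)^2
B^2 = 2.3196e-04 /cm^2

2.3196e-04


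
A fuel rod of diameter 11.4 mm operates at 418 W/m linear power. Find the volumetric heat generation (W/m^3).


r = D / 2 / 1000 = 11.4 / 2 / 1000 = 0.0057 m
q''' = q' / (pi * r^2)
q''' = 418 / (pi * 0.0057^2)
q''' = 4.0952e+06 W/m^3

4.0952e+06


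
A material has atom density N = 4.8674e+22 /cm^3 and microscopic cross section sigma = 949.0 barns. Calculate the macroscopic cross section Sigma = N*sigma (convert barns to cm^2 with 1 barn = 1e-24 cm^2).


Sigma = N * sigma_barns * 1e-24
Sigma = 4.8674e+22 * 949.0 * 1e-24
Sigma = 46.192 /cm

46.192


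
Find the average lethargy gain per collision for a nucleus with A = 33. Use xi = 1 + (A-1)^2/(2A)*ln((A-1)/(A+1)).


xi = 1 + (A-1)^2/(2A) * ln((A-1)/(A+1))
xi = 1 + (33-1)^2/(2*33) * ln((33-1)/(33 +1))
xi = 0.059400

0.059400


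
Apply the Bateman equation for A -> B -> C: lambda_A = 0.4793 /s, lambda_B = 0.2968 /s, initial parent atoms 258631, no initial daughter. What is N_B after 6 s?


N_B(t) = lambda_A * N_A0 / (lambda_B - lambda_A) * [exp(-lambda_A*t) - exp(-lambda_B*t)]
exp(-0.4793*6) = 0.05637102; exp(-0.2968*6) = 0.1685033
N_B = 0.4793 * 258631 / (0.2968 - 0.4793) * (0.05637102 - 0.1685033)
N_B = 76165

76165


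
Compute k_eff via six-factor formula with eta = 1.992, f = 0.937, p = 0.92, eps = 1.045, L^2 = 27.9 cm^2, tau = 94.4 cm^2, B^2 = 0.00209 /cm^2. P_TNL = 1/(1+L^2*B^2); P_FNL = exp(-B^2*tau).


k_inf = eta*f*p*eps = 1.992*0.937*0.92*1.045 = 1.794457
P_TNL = 1/(1 + L^2*B^2) = 1/(1 + 27.9*0.00209) = 0.9449018
P_FNL = exp(-B^2*tau) = exp(-0.00209*94.4) = 0.8209476
k_eff = k_inf * P_TNL * P_FNL = 1.794457 * 0.9449018 * 0.8209476
k_eff = 1.3920

1.3920


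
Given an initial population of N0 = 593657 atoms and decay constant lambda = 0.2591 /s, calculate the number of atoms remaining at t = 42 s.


N = N0 * exp(-lambda * t)
N = 593657 * exp(-0.2591 * 42)
N = 11.155

11.155


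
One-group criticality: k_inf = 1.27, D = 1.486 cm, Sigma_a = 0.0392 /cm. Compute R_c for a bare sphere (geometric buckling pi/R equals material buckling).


L^2 = D / Sigma_a = 1.486 / 0.0392 = 37.90816 cm^2
B_m^2 = (k_inf - 1) / L^2 = (1.27 - 1) / 37.90816 = 0.007122477 /cm^2
For a bare sphere: B_g = pi/R, so R_c = pi / sqrt(B_m^2)
R_c = pi / sqrt(0.007122477) = 37.225 cm

37.225


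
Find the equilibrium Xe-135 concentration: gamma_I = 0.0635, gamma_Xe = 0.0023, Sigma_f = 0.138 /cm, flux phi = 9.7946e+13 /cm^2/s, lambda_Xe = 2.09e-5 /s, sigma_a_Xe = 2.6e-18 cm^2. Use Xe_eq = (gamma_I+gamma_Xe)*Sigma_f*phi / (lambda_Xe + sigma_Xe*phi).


Xe_eq = (gamma_I + gamma_Xe) * Sigma_f * phi / (lambda_Xe + sigma_Xe * phi)
Numerator = (0.0635 + 0.0023) * 0.138 * 9.7946e+13 = 8.893889e+11
Denominator = 2.09e-5 + 2.6e-18 * 9.7946e+13 = 2.755596e-04
Xe_eq = 8.893889e+11 / 2.755596e-04 = 3.2276e+15 /cm^3

3.2276e+15


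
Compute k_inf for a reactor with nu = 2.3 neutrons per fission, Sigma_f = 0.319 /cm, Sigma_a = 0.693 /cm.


k_inf = nu * Sigma_f / Sigma_a
k_inf = 2.3 * 0.319 / 0.693
k_inf = 1.0587

1.0587


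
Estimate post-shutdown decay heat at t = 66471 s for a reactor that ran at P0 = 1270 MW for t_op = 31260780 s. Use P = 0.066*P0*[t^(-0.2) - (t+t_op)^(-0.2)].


P/P0 = 0.066 * [t^(-0.2) - (t + t_op)^(-0.2)]
P/P0 = 0.066 * [66471^(-0.2) - (66471 + 31260780)^(-0.2)]
P/P0 = 0.066 * [0.1085109 - 0.03168222] = 0.005070693
P = 1270 * 0.005070693 = 6.4398 MW

6.4398


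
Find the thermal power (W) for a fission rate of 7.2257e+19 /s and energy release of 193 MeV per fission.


P = fission_rate * E_MeV * 1.602e-13
P = 7.2257e+19 * 193 * 1.602e-13
P = 2.2341e+09 W

2.2341e+09


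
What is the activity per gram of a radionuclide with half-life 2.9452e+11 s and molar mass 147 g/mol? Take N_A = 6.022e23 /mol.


lambda = ln(2) / t_half = ln(2) / 2.9452e+11 = 2.353481e-12 /s
SA = lambda * N_A / M
SA = 2.353481e-12 * 6.022e23 / 147
SA = 9.6413e+09 Bq/g

9.6413e+09


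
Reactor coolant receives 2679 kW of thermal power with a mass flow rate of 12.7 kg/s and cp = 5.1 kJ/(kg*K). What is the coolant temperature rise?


dT = Q / (m_dot * cp)
dT = 2679 / (12.7 * 5.1)
dT = 41.362 C

41.362


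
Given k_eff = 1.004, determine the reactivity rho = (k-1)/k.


rho = (k_eff - 1) / k_eff
rho = (1.004 - 1) / 1.004
rho = 0.0039841

0.0039841


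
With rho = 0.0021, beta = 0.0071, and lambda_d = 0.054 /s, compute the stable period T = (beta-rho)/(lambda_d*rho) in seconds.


T = (beta - rho) / (lambda_d * rho)
T = (0.0071 - 0.0021) / (0.054 * 0.0021)
T = 44.092 s

44.092


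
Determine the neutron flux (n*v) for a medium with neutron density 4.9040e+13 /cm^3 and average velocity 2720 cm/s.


phi = n * v
phi = 4.9040e+13 * 2720
phi = 1.3339e+17 /cm^2/s

1.3339e+17


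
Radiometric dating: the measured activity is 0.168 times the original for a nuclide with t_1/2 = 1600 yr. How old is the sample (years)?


lambda = ln(2) / t_half = ln(2) / 1600 = 4.332170e-04 /yr
t = -ln(A/A0) / lambda
t = -ln(0.168) / 4.332170e-04
t = 4117.5 yr

4117.5


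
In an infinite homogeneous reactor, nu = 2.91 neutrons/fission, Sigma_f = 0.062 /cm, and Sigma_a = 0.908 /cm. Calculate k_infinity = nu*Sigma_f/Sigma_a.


k_inf = nu * Sigma_f / Sigma_a
k_inf = 2.91 * 0.062 / 0.908
k_inf = 0.19870

0.19870


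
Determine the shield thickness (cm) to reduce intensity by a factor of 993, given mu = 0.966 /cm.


x = ln(factor) / mu
x = ln(993) / 0.966
x = 7.1436 cm

7.1436


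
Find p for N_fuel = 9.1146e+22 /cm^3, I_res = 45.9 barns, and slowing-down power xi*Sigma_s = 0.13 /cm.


p = exp(-N * I * 1e-24 / (xi*Sigma_s))
p = exp(-9.1146e+22 * 45.9 * 1e-24 / 0.13)
p = 1.0562e-14

1.0562e-14


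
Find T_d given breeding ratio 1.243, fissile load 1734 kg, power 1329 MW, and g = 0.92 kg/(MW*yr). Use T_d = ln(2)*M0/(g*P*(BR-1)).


Breeding gain G = BR - 1 = 1.243 - 1 = 0.243
Fissile production rate = g * P * G = 0.92 * 1329 * 0.243 = 297.11124 kg/yr
T_d = ln(2) * M0 / (g * P * G)
T_d = ln(2) * 1734 / 297.11124 = 4.0453 yr

4.0453


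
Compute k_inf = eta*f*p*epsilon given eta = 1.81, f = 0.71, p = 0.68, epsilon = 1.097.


k_inf = eta * f * p * epsilon
k_inf = 1.81 * 0.71 * 0.68 * 1.097
k_inf = 0.95863

0.95863


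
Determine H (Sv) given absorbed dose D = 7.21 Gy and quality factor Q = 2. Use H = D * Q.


H = D * Q
H = 7.21 * 2
H = 14.420 Sv

14.420


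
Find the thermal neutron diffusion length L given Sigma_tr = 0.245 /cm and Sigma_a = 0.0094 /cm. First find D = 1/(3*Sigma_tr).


D = 1 / (3 * Sigma_tr) = 1 / (3 * 0.245) = 1.360544 cm
L = sqrt(D / Sigma_a)
L = sqrt(1.360544 / 0.0094)
L = 12.031 cm

12.031


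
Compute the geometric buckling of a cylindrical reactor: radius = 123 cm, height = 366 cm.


B^2 = (2.405/R)^2 + (pi/H)^2
B^2 = (2.405/123)^2 + (pi/366)^2
B^2 = 4.5599e-04 /cm^2

4.5599e-04


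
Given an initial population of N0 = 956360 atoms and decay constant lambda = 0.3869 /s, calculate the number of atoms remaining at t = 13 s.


N = N0 * exp(-lambda * t)
N = 956360 * exp(-0.3869 * 13)
N = 6255.3

6255.3


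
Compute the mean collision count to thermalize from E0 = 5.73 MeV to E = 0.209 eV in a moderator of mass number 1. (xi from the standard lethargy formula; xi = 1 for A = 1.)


xi = 1 + (A-1)^2/(2A)*ln((A-1)/(A+1)) = 1 (for A = 1)
n = ln(E0/E) / xi
n = ln(5.73e6 / 0.209) / 1
n = ln(2.741627e+07) / 1 = 17.127

17.127


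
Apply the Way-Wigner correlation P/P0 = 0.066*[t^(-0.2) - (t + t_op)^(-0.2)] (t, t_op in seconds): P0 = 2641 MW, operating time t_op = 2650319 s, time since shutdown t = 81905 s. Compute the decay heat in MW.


P/P0 = 0.066 * [t^(-0.2) - (t + t_op)^(-0.2)]
P/P0 = 0.066 * [81905^(-0.2) - (81905 + 2650319)^(-0.2)]
P/P0 = 0.066 * [0.1040730 - 0.05160559] = 0.003462849
P = 2641 * 0.003462849 = 9.1454 MW

9.1454


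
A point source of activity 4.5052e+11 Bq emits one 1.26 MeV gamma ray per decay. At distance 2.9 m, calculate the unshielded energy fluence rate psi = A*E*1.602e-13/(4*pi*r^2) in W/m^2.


psi = A * E * 1.602e-13 / (4*pi*r^2)
psi = 4.5052e+11 * 1.26 * 1.602e-13 / (4*pi*2.9^2)
psi = 8.6048e-04 W/m^2

8.6048e-04


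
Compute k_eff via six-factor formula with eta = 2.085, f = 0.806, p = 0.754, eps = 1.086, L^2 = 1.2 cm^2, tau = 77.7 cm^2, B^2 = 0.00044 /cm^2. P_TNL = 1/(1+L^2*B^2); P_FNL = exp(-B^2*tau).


k_inf = eta*f*p*eps = 2.085*0.806*0.754*1.086 = 1.376076
P_TNL = 1/(1 + L^2*B^2) = 1/(1 + 1.2*0.00044) = 0.9994723
P_FNL = exp(-B^2*tau) = exp(-0.00044*77.7) = 0.9663898
k_eff = k_inf * P_TNL * P_FNL = 1.376076 * 0.9994723 * 0.9663898
k_eff = 1.3291

1.3291


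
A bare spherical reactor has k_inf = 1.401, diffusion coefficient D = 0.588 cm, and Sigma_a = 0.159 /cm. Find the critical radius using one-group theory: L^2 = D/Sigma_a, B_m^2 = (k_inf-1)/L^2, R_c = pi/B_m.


L^2 = D / Sigma_a = 0.588 / 0.159 = 3.698113 cm^2
B_m^2 = (k_inf - 1) / L^2 = (1.401 - 1) / 3.698113 = 0.1084337 /cm^2
For a bare sphere: B_g = pi/R, so R_c = pi / sqrt(B_m^2)
R_c = pi / sqrt(0.1084337) = 9.5404 cm

9.5404


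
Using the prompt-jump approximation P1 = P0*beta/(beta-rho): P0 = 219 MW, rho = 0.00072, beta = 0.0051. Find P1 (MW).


P1/P0 = beta / (beta - rho)
P1/P0 = 0.0051 / (0.0051 - 0.00072) = 1.164384
P1 = 219 * 1.164384 = 255.00 MW

255.00


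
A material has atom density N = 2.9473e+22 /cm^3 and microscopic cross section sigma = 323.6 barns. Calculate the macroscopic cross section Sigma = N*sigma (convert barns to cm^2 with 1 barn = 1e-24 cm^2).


Sigma = N * sigma_barns * 1e-24
Sigma = 2.9473e+22 * 323.6 * 1e-24
Sigma = 9.5375 /cm

9.5375


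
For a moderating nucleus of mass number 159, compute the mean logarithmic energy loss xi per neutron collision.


xi = 1 + (A-1)^2/(2A) * ln((A-1)/(A+1))
xi = 1 + (159-1)^2/(2*159) * ln((159-1)/(159 +1))
xi = 0.012526

0.012526


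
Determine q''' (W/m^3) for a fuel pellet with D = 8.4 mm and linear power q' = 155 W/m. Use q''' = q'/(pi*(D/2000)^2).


r = D / 2 / 1000 = 8.4 / 2 / 1000 = 0.0042 m
q''' = q' / (pi * r^2)
q''' = 155 / (pi * 0.0042^2)
q''' = 2.7969e+06 W/m^3

2.7969e+06


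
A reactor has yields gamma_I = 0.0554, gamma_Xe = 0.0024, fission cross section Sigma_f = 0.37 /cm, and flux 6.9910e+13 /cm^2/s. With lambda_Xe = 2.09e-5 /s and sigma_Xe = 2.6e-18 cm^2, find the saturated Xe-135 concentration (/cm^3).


Xe_eq = (gamma_I + gamma_Xe) * Sigma_f * phi / (lambda_Xe + sigma_Xe * phi)
Numerator = (0.0554 + 0.0024) * 0.37 * 6.9910e+13 = 1.495095e+12
Denominator = 2.09e-5 + 2.6e-18 * 6.9910e+13 = 2.026660e-04
Xe_eq = 1.495095e+12 / 2.026660e-04 = 7.3771e+15 /cm^3

7.3771e+15


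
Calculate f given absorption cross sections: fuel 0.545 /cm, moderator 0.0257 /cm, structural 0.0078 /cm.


f = Sigma_a_fuel / (Sigma_a_fuel + Sigma_a_mod + Sigma_a_other)
f = 0.545 / (0.545 + 0.0257 + 0.0078)
f = 0.94209

0.94209


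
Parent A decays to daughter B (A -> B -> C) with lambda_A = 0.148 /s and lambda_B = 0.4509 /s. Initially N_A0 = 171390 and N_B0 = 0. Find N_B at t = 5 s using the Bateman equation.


N_B(t) = lambda_A * N_A0 / (lambda_B - lambda_A) * [exp(-lambda_A*t) - exp(-lambda_B*t)]
exp(-0.148*5) = 0.4771139; exp(-0.4509*5) = 0.1049260
N_B = 0.148 * 171390 / (0.4509 - 0.148) * (0.4771139 - 0.1049260)
N_B = 31168

31168


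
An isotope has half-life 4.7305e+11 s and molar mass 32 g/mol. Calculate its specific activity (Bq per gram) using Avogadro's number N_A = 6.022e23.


lambda = ln(2) / t_half = ln(2) / 4.7305e+11 = 1.465273e-12 /s
SA = lambda * N_A / M
SA = 1.465273e-12 * 6.022e23 / 32
SA = 2.7575e+10 Bq/g

2.7575e+10


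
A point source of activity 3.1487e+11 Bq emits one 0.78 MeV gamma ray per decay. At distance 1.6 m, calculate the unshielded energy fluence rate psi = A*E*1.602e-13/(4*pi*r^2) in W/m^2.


psi = A * E * 1.602e-13 / (4*pi*r^2)
psi = 3.1487e+11 * 0.78 * 1.602e-13 / (4*pi*1.6^2)
psi = 0.0012230 W/m^2

0.0012230


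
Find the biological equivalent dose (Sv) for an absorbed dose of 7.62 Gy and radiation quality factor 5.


H = D * Q
H = 7.62 * 5
H = 38.100 Sv

38.100


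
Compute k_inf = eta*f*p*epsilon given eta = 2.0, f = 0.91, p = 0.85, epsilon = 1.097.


k_inf = eta * f * p * epsilon
k_inf = 2.0 * 0.91 * 0.85 * 1.097
k_inf = 1.6971

1.6971


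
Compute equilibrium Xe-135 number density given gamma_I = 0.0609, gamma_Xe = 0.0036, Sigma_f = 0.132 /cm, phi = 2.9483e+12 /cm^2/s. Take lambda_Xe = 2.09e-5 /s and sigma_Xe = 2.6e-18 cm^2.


Xe_eq = (gamma_I + gamma_Xe) * Sigma_f * phi / (lambda_Xe + sigma_Xe * phi)
Numerator = (0.0609 + 0.0036) * 0.132 * 2.9483e+12 = 2.510183e+10
Denominator = 2.09e-5 + 2.6e-18 * 2.9483e+12 = 2.856558e-05
Xe_eq = 2.510183e+10 / 2.856558e-05 = 8.7874e+14 /cm^3

8.7874e+14


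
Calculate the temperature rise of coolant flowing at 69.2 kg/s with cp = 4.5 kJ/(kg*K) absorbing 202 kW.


dT = Q / (m_dot * cp)
dT = 202 / (69.2 * 4.5)
dT = 0.64868 C

0.64868


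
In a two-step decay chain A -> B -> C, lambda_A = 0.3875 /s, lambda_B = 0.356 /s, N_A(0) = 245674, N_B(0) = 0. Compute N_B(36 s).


N_B(t) = lambda_A * N_A0 / (lambda_B - lambda_A) * [exp(-lambda_A*t) - exp(-lambda_B*t)]
exp(-0.3875*36) = 8.741621e-07; exp(-0.356*36) = 2.716952e-06
N_B = 0.3875 * 245674 / (0.356 - 0.3875) * (8.741621e-07 - 2.716952e-06)
N_B = 5.5692

5.5692


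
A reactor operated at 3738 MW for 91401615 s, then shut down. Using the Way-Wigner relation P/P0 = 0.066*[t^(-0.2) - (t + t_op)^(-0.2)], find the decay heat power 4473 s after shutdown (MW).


P/P0 = 0.066 * [t^(-0.2) - (t + t_op)^(-0.2)]
P/P0 = 0.066 * [4473^(-0.2) - (4473 + 91401615)^(-0.2)]
P/P0 = 0.066 * [0.1861574 - 0.02557437] = 0.01059848
P = 3738 * 0.01059848 = 39.617 MW

39.617


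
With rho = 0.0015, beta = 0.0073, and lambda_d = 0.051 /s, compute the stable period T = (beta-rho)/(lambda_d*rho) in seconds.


T = (beta - rho) / (lambda_d * rho)
T = (0.0073 - 0.0015) / (0.051 * 0.0015)
T = 75.817 s

75.817


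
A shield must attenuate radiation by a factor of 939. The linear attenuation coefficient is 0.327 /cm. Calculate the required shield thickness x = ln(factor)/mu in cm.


x = ln(factor) / mu
x = ln(939) / 0.327
x = 20.932 cm

20.932


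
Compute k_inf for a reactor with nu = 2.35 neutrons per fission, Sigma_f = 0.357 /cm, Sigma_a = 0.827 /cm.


k_inf = nu * Sigma_f / Sigma_a
k_inf = 2.35 * 0.357 / 0.827
k_inf = 1.0144

1.0144


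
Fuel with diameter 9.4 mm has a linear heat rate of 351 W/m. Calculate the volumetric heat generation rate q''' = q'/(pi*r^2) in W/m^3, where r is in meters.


r = D / 2 / 1000 = 9.4 / 2 / 1000 = 0.0047 m
q''' = q' / (pi * r^2)
q''' = 351 / (pi * 0.0047^2)
q''' = 5.0578e+06 W/m^3

5.0578e+06


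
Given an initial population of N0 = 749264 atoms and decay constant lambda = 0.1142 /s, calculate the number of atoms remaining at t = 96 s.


N = N0 * exp(-lambda * t)
N = 749264 * exp(-0.1142 * 96)
N = 12.983

12.983


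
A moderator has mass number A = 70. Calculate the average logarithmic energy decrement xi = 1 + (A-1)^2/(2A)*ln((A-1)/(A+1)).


xi = 1 + (A-1)^2/(2A) * ln((A-1)/(A+1))
xi = 1 + (70-1)^2/(2*70) * ln((70-1)/(70 +1))
xi = 0.028301

0.028301


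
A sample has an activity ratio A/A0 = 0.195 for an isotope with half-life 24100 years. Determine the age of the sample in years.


lambda = ln(2) / t_half = ln(2) / 24100 = 2.876129e-05 /yr
t = -ln(A/A0) / lambda
t = -ln(0.195) / 2.876129e-05
t = 56839 yr

56839


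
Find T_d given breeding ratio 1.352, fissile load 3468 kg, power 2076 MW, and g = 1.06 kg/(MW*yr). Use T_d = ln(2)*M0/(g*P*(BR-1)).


Breeding gain G = BR - 1 = 1.352 - 1 = 0.352
Fissile production rate = g * P * G = 1.06 * 2076 * 0.352 = 774.59712 kg/yr
T_d = ln(2) * M0 / (g * P * G)
T_d = ln(2) * 3468 / 774.59712 = 3.1033 yr

3.1033


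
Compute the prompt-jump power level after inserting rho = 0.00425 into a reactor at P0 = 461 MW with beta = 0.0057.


P1/P0 = beta / (beta - rho)
P1/P0 = 0.0057 / (0.0057 - 0.00425) = 3.931034
P1 = 461 * 3.931034 = 1812.2 MW

1812.2


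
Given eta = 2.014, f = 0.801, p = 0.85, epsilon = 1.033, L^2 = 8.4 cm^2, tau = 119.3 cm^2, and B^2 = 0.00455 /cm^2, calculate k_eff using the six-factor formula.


k_inf = eta*f*p*eps = 2.014*0.801*0.85*1.033 = 1.416483
P_TNL = 1/(1 + L^2*B^2) = 1/(1 + 8.4*0.00455) = 0.9631870
P_FNL = exp(-B^2*tau) = exp(-0.00455*119.3) = 0.5811101
k_eff = k_inf * P_TNL * P_FNL = 1.416483 * 0.9631870 * 0.5811101
k_eff = 0.79283

0.79283


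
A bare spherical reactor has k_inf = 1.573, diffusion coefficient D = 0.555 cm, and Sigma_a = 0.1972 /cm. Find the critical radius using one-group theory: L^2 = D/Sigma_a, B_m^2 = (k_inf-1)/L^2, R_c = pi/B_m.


L^2 = D / Sigma_a = 0.555 / 0.1972 = 2.814402 cm^2
B_m^2 = (k_inf - 1) / L^2 = (1.573 - 1) / 2.814402 = 0.2035956 /cm^2
For a bare sphere: B_g = pi/R, so R_c = pi / sqrt(B_m^2)
R_c = pi / sqrt(0.2035956) = 6.9625 cm

6.9625


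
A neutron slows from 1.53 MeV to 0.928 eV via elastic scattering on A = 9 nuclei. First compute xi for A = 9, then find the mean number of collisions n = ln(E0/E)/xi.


xi = 1 + (A-1)^2/(2A)*ln((A-1)/(A+1)) = 0.2066007 (for A = 9)
n = ln(E0/E) / xi
n = ln(1.53e6 / 0.928) / 0.2066007
n = ln(1.648707e+06) / 0.2066007 = 69.291

69.291


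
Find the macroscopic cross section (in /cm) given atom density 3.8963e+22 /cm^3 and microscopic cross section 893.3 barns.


Sigma = N * sigma_barns * 1e-24
Sigma = 3.8963e+22 * 893.3 * 1e-24
Sigma = 34.806 /cm

34.806


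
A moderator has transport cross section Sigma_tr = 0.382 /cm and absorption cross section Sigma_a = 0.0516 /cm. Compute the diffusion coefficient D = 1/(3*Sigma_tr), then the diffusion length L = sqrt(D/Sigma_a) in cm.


D = 1 / (3 * Sigma_tr) = 1 / (3 * 0.382) = 0.8726003 cm
L = sqrt(D / Sigma_a)
L = sqrt(0.8726003 / 0.0516)
L = 4.1123 cm

4.1123


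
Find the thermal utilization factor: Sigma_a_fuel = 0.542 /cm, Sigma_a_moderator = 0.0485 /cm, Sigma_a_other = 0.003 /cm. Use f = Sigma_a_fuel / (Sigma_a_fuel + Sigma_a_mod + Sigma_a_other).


f = Sigma_a_fuel / (Sigma_a_fuel + Sigma_a_mod + Sigma_a_other)
f = 0.542 / (0.542 + 0.0485 + 0.003)
f = 0.91323

0.91323


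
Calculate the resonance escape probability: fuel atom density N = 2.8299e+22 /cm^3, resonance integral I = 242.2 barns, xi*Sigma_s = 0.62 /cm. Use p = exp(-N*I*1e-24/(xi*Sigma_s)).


p = exp(-N * I * 1e-24 / (xi*Sigma_s))
p = exp(-2.8299e+22 * 242.2 * 1e-24 / 0.62)
p = 1.5810e-05

1.5810e-05


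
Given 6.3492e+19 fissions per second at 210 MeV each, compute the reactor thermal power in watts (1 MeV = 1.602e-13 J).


P = fission_rate * E_MeV * 1.602e-13
P = 6.3492e+19 * 210 * 1.602e-13
P = 2.1360e+09 W

2.1360e+09


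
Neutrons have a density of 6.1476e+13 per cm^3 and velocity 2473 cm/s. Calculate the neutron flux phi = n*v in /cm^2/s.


phi = n * v
phi = 6.1476e+13 * 2473
phi = 1.5203e+17 /cm^2/s

1.5203e+17


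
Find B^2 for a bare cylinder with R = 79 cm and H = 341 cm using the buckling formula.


B^2 = (2.405/R)^2 + (pi/H)^2
B^2 = (2.405/79)^2 + (pi/341)^2
B^2 = 0.0010117 /cm^2

0.0010117


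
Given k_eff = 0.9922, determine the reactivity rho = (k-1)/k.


rho = (k_eff - 1) / k_eff
rho = (0.9922 - 1) / 0.9922
rho = -0.0078613

-0.0078613


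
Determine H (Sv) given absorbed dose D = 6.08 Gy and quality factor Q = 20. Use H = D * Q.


H = D * Q
H = 6.08 * 20
H = 121.60 Sv

121.60


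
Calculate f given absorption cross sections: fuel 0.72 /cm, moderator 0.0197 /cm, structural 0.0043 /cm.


f = Sigma_a_fuel / (Sigma_a_fuel + Sigma_a_mod + Sigma_a_other)
f = 0.72 / (0.72 + 0.0197 + 0.0043)
f = 0.96774

0.96774


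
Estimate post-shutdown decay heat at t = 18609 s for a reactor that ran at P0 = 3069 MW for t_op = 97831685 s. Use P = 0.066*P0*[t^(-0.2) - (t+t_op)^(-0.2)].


P/P0 = 0.066 * [t^(-0.2) - (t + t_op)^(-0.2)]
P/P0 = 0.066 * [18609^(-0.2) - (18609 + 97831685)^(-0.2)]
P/P0 = 0.066 * [0.1399766 - 0.02522828] = 0.007573389
P = 3069 * 0.007573389 = 23.243 MW

23.243


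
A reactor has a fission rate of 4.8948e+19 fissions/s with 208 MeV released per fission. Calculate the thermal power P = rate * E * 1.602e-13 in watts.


P = fission_rate * E_MeV * 1.602e-13
P = 4.8948e+19 * 208 * 1.602e-13
P = 1.6310e+09 W

1.6310e+09


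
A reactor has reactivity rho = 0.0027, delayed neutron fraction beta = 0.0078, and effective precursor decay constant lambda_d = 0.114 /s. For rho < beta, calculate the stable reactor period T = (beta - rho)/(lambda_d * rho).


T = (beta - rho) / (lambda_d * rho)
T = (0.0078 - 0.0027) / (0.114 * 0.0027)
T = 16.569 s

16.569


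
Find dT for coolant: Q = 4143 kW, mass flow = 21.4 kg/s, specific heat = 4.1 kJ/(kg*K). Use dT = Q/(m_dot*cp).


dT = Q / (m_dot * cp)
dT = 4143 / (21.4 * 4.1)
dT = 47.219 C

47.219


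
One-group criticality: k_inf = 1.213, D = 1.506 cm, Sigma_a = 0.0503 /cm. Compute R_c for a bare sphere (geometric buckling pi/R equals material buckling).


L^2 = D / Sigma_a = 1.506 / 0.0503 = 29.94036 cm^2
B_m^2 = (k_inf - 1) / L^2 = (1.213 - 1) / 29.94036 = 0.007114143 /cm^2
For a bare sphere: B_g = pi/R, so R_c = pi / sqrt(B_m^2)
R_c = pi / sqrt(0.007114143) = 37.247 cm

37.247


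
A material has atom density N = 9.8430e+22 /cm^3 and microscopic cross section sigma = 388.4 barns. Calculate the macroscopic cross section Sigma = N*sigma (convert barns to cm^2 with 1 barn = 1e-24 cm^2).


Sigma = N * sigma_barns * 1e-24
Sigma = 9.8430e+22 * 388.4 * 1e-24
Sigma = 38.230 /cm

38.230


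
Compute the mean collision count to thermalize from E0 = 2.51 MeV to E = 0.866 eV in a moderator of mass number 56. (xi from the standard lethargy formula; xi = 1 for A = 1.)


xi = 1 + (A-1)^2/(2A)*ln((A-1)/(A+1)) = 0.03529286 (for A = 56)
n = ln(E0/E) / xi
n = ln(2.51e6 / 0.866) / 0.03529286
n = ln(2.898383e+06) / 0.03529286 = 421.61

421.61


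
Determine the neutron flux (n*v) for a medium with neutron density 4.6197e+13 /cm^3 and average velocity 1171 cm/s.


phi = n * v
phi = 4.6197e+13 * 1171
phi = 5.4097e+16 /cm^2/s

5.4097e+16


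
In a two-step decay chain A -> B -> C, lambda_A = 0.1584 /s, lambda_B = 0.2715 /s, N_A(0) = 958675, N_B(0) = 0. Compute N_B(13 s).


N_B(t) = lambda_A * N_A0 / (lambda_B - lambda_A) * [exp(-lambda_A*t) - exp(-lambda_B*t)]
exp(-0.1584*13) = 0.1275560; exp(-0.2715*13) = 0.02931957
N_B = 0.1584 * 958675 / (0.2715 - 0.1584) * (0.1275560 - 0.02931957)
N_B = 131897

131897


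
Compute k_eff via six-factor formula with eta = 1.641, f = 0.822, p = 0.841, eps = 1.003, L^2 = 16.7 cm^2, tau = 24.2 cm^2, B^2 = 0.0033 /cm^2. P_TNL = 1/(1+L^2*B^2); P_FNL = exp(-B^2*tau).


k_inf = eta*f*p*eps = 1.641*0.822*0.841*1.003 = 1.137830
P_TNL = 1/(1 + L^2*B^2) = 1/(1 + 16.7*0.0033) = 0.9477685
P_FNL = exp(-B^2*tau) = exp(-0.0033*24.2) = 0.9232456
k_eff = k_inf * P_TNL * P_FNL = 1.137830 * 0.9477685 * 0.9232456
k_eff = 0.99563

0.99563


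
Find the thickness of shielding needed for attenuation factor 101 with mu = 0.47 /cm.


x = ln(factor) / mu
x = ln(101) / 0.47
x = 9.8194 cm

9.8194


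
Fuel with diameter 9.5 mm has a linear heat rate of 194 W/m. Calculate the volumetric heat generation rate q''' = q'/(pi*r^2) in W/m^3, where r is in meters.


r = D / 2 / 1000 = 9.5 / 2 / 1000 = 0.00475 m
q''' = q' / (pi * r^2)
q''' = 194 / (pi * 0.00475^2)
q''' = 2.7369e+06 W/m^3

2.7369e+06


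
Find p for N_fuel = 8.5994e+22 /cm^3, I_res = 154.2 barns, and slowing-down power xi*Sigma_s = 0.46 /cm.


p = exp(-N * I * 1e-24 / (xi*Sigma_s))
p = exp(-8.5994e+22 * 154.2 * 1e-24 / 0.46)
p = 3.0250e-13

3.0250e-13


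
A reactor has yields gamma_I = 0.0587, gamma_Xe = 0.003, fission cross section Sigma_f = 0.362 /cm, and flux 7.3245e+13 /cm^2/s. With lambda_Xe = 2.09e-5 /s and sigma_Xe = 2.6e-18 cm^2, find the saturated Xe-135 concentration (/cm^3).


Xe_eq = (gamma_I + gamma_Xe) * Sigma_f * phi / (lambda_Xe + sigma_Xe * phi)
Numerator = (0.0587 + 0.003) * 0.362 * 7.3245e+13 = 1.635956e+12
Denominator = 2.09e-5 + 2.6e-18 * 7.3245e+13 = 2.113370e-04
Xe_eq = 1.635956e+12 / 2.113370e-04 = 7.7410e+15 /cm^3

7.7410e+15


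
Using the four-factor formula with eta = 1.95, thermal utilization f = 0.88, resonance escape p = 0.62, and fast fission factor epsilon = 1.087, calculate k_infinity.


k_inf = eta * f * p * epsilon
k_inf = 1.95 * 0.88 * 0.62 * 1.087
k_inf = 1.1565

1.1565


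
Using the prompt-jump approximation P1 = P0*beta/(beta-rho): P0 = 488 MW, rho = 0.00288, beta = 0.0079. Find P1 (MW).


P1/P0 = beta / (beta - rho)
P1/P0 = 0.0079 / (0.0079 - 0.00288) = 1.573705
P1 = 488 * 1.573705 = 767.97 MW

767.97


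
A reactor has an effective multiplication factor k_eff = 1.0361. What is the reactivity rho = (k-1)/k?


rho = (k_eff - 1) / k_eff
rho = (1.0361 - 1) / 1.0361
rho = 0.034842

0.034842


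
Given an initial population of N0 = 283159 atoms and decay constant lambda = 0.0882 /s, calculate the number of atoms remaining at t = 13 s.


N = N0 * exp(-lambda * t)
N = 283159 * exp(-0.0882 * 13)
N = 89964

89964


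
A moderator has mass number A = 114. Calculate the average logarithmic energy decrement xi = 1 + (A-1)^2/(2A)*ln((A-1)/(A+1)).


xi = 1 + (A-1)^2/(2A) * ln((A-1)/(A+1))
xi = 1 + (114-1)^2/(2*114) * ln((114-1)/(114 +1))
xi = 0.017442

0.017442


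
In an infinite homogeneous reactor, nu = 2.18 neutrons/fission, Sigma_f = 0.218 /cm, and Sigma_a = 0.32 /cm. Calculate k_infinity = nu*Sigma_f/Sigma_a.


k_inf = nu * Sigma_f / Sigma_a
k_inf = 2.18 * 0.218 / 0.32
k_inf = 1.4851

1.4851


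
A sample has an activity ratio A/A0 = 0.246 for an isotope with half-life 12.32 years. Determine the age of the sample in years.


lambda = ln(2) / t_half = ln(2) / 12.32 = 0.05626195 /yr
t = -ln(A/A0) / lambda
t = -ln(0.246) / 0.05626195
t = 24.927 yr

24.927


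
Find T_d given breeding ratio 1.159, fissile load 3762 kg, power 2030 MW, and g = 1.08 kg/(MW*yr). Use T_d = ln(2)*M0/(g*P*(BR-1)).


Breeding gain G = BR - 1 = 1.159 - 1 = 0.159
Fissile production rate = g * P * G = 1.08 * 2030 * 0.159 = 348.5916 kg/yr
T_d = ln(2) * M0 / (g * P * G)
T_d = ln(2) * 3762 / 348.5916 = 7.4804 yr

7.4804


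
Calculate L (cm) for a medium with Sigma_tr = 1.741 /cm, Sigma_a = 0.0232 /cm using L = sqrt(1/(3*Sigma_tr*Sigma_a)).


D = 1 / (3 * Sigma_tr) = 1 / (3 * 1.741) = 0.1914608 cm
L = sqrt(D / Sigma_a)
L = sqrt(0.1914608 / 0.0232)
L = 2.8727 cm

2.8727


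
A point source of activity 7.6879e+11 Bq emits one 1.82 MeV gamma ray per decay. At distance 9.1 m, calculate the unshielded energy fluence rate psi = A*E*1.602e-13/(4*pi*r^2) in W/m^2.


psi = A * E * 1.602e-13 / (4*pi*r^2)
psi = 7.6879e+11 * 1.82 * 1.602e-13 / (4*pi*9.1^2)
psi = 2.1540e-04 W/m^2

2.1540e-04


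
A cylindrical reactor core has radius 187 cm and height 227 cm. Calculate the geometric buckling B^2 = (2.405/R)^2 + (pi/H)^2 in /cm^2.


B^2 = (2.405/R)^2 + (pi/H)^2
B^2 = (2.405/187)^2 + (pi/227)^2
B^2 = 3.5694e-04 /cm^2

3.5694e-04


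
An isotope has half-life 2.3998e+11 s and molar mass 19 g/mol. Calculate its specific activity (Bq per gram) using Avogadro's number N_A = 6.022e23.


lambda = ln(2) / t_half = ln(2) / 2.3998e+11 = 2.888354e-12 /s
SA = lambda * N_A / M
SA = 2.888354e-12 * 6.022e23 / 19
SA = 9.1546e+10 Bq/g

9.1546e+10


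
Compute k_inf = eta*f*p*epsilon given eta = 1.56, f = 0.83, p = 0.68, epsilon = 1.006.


k_inf = eta * f * p * epsilon
k_inf = 1.56 * 0.83 * 0.68 * 1.006
k_inf = 0.88575

0.88575


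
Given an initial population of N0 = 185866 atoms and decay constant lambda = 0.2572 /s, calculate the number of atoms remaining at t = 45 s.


N = N0 * exp(-lambda * t)
N = 185866 * exp(-0.2572 * 45)
N = 1.7485

1.7485


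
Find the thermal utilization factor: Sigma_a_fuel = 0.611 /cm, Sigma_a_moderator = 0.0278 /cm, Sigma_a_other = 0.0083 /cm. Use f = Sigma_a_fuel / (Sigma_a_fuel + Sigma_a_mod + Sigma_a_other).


f = Sigma_a_fuel / (Sigma_a_fuel + Sigma_a_mod + Sigma_a_other)
f = 0.611 / (0.611 + 0.0278 + 0.0083)
f = 0.94421

0.94421


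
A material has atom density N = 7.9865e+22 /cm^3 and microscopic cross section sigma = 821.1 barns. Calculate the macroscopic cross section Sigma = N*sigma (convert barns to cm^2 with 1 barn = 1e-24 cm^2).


Sigma = N * sigma_barns * 1e-24
Sigma = 7.9865e+22 * 821.1 * 1e-24
Sigma = 65.577 /cm

65.577


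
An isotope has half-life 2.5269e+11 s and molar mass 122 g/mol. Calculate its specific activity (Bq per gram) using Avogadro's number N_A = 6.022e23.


lambda = ln(2) / t_half = ln(2) / 2.5269e+11 = 2.743073e-12 /s
SA = lambda * N_A / M
SA = 2.743073e-12 * 6.022e23 / 122
SA = 1.3540e+10 Bq/g

1.3540e+10


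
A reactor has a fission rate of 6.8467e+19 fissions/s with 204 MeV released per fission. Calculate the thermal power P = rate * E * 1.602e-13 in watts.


P = fission_rate * E_MeV * 1.602e-13
P = 6.8467e+19 * 204 * 1.602e-13
P = 2.2376e+09 W

2.2376e+09


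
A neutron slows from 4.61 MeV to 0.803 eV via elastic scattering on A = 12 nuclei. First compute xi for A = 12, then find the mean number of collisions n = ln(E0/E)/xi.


xi = 1 + (A-1)^2/(2A)*ln((A-1)/(A+1)) = 0.1577690 (for A = 12)
n = ln(E0/E) / xi
n = ln(4.61e6 / 0.803) / 0.1577690
n = ln(5.740971e+06) / 0.1577690 = 98.645

98.645


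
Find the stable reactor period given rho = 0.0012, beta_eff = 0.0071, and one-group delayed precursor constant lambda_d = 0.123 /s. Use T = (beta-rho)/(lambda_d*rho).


T = (beta - rho) / (lambda_d * rho)
T = (0.0071 - 0.0012) / (0.123 * 0.0012)
T = 39.973 s

39.973


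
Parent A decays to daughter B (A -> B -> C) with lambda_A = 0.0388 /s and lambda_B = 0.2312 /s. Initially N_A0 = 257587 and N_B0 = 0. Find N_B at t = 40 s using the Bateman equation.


N_B(t) = lambda_A * N_A0 / (lambda_B - lambda_A) * [exp(-lambda_A*t) - exp(-lambda_B*t)]
exp(-0.0388*40) = 0.2118239; exp(-0.2312*40) = 9.630407e-05
N_B = 0.0388 * 257587 / (0.2312 - 0.0388) * (0.2118239 - 9.630407e-05)
N_B = 10998

10998


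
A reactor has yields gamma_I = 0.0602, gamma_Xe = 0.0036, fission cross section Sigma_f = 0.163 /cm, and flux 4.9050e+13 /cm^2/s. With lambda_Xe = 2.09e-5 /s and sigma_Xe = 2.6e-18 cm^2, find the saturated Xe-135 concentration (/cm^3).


Xe_eq = (gamma_I + gamma_Xe) * Sigma_f * phi / (lambda_Xe + sigma_Xe * phi)
Numerator = (0.0602 + 0.0036) * 0.163 * 4.9050e+13 = 5.100906e+11
Denominator = 2.09e-5 + 2.6e-18 * 4.9050e+13 = 1.484300e-04
Xe_eq = 5.100906e+11 / 1.484300e-04 = 3.4366e+15 /cm^3

3.4366e+15


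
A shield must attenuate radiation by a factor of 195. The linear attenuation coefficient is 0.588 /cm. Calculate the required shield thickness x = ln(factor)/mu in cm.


x = ln(factor) / mu
x = ln(195) / 0.588
x = 8.9677 cm

8.9677


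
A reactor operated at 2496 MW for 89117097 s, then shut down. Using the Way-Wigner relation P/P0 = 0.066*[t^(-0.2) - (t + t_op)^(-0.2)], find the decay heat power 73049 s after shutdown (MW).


P/P0 = 0.066 * [t^(-0.2) - (t + t_op)^(-0.2)]
P/P0 = 0.066 * [73049^(-0.2) - (73049 + 89117097)^(-0.2)]
P/P0 = 0.066 * [0.1064822 - 0.02570021] = 0.005331611
P = 2496 * 0.005331611 = 13.308 MW

13.308


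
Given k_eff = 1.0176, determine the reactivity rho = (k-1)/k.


rho = (k_eff - 1) / k_eff
rho = (1.0176 - 1) / 1.0176
rho = 0.017296

0.017296


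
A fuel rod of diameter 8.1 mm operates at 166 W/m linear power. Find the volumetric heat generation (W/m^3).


r = D / 2 / 1000 = 8.1 / 2 / 1000 = 0.00405 m
q''' = q' / (pi * r^2)
q''' = 166 / (pi * 0.00405^2)
q''' = 3.2214e+06 W/m^3

3.2214e+06


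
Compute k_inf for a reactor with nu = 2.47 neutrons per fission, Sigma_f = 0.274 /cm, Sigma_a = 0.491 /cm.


k_inf = nu * Sigma_f / Sigma_a
k_inf = 2.47 * 0.274 / 0.491
k_inf = 1.3784

1.3784


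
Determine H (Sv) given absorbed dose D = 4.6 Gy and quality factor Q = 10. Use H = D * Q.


H = D * Q
H = 4.6 * 10
H = 46.000 Sv

46.000


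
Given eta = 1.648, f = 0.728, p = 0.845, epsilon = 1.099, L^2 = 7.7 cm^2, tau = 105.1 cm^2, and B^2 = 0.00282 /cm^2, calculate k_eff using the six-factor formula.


k_inf = eta*f*p*eps = 1.648*0.728*0.845*1.099 = 1.114148
P_TNL = 1/(1 + L^2*B^2) = 1/(1 + 7.7*0.00282) = 0.9787475
P_FNL = exp(-B^2*tau) = exp(-0.00282*105.1) = 0.7435034
k_eff = k_inf * P_TNL * P_FNL = 1.114148 * 0.9787475 * 0.7435034
k_eff = 0.81077

0.81077


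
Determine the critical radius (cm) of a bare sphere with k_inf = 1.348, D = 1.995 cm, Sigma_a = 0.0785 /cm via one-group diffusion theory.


L^2 = D / Sigma_a = 1.995 / 0.0785 = 25.41401 cm^2
B_m^2 = (k_inf - 1) / L^2 = (1.348 - 1) / 25.41401 = 0.01369323 /cm^2
For a bare sphere: B_g = pi/R, so R_c = pi / sqrt(B_m^2)
R_c = pi / sqrt(0.01369323) = 26.847 cm

26.847


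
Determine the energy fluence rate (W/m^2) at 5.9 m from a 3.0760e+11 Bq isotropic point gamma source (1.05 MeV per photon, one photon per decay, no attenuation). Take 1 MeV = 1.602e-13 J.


psi = A * E * 1.602e-13 / (4*pi*r^2)
psi = 3.0760e+11 * 1.05 * 1.602e-13 / (4*pi*5.9^2)
psi = 1.1828e-04 W/m^2

1.1828e-04


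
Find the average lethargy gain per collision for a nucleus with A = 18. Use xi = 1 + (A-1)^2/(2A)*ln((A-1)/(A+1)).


xi = 1 + (A-1)^2/(2A) * ln((A-1)/(A+1))
xi = 1 + (18-1)^2/(2*18) * ln((18-1)/(18 +1))
xi = 0.10711

0.10711


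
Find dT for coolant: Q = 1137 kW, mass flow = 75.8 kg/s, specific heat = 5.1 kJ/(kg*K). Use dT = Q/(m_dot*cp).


dT = Q / (m_dot * cp)
dT = 1137 / (75.8 * 5.1)
dT = 2.9412 C

2.9412


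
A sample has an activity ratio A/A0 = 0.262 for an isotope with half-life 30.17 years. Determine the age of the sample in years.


lambda = ln(2) / t_half = ln(2) / 30.17 = 0.02297472 /yr
t = -ln(A/A0) / lambda
t = -ln(0.262) / 0.02297472
t = 58.299 yr

58.299


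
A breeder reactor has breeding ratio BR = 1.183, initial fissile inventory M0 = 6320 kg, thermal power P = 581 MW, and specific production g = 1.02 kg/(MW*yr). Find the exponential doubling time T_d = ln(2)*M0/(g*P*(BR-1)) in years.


Breeding gain G = BR - 1 = 1.183 - 1 = 0.183
Fissile production rate = g * P * G = 1.02 * 581 * 0.183 = 108.44946 kg/yr
T_d = ln(2) * M0 / (g * P * G)
T_d = ln(2) * 6320 / 108.44946 = 40.394 yr

40.394
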